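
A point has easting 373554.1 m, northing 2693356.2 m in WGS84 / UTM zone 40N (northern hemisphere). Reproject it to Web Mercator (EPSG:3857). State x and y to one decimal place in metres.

x 6206451.3 m, y 2795907.8 m

Unproject from UTM 40N (λ₀ = 57°) → φ = 24.34829993°, λ = 55.75350025°.
Web Mercator (R = 6378137 m): x = 6206451.258 m, y = 2795907.773 m.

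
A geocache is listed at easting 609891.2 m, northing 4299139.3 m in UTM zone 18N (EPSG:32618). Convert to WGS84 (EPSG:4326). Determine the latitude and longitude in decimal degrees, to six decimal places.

lat 38.834200°, lon -73.733899°

Zone 18N: λ₀ = -75°, k₀ = 0.9996, false easting 500000 m.
Meridian distance M = (N − FN)/k₀ = 4300859.6 m.
Inverse transverse Mercator on WGS84 gives φ = 38.83420021°, λ = -73.73389948°.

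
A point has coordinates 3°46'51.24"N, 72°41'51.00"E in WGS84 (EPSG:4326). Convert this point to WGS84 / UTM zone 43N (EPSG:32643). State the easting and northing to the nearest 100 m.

Zone 43 central meridian λ₀ = 6×43 − 183 = 75°; Δλ = -2.3025°.
Transverse Mercator on WGS84 with k₀ = 0.9996 gives E = 244274.617 m, N = 418248.103 m.

E 244300 m, N 418200 m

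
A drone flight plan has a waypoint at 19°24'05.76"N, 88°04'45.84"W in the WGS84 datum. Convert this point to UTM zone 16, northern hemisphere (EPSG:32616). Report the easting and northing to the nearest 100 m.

Zone 16 central meridian λ₀ = 6×16 − 183 = -87°; Δλ = -1.0794°.
Transverse Mercator on WGS84 with k₀ = 0.9996 gives E = 386663.329 m, N = 2145619.241 m.

E 386700 m, N 2145600 m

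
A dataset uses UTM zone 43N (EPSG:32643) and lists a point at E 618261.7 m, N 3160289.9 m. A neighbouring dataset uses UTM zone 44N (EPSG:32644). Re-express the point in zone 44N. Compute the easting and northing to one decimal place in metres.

UTM 43N → geographic: φ = 28.56410011°, λ = 76.20909965°.
UTM 44N (λ₀ = 81°) forward: E = 31123.865 m, N = 3169080.285 m.

E 31123.9 m, N 3169080.3 m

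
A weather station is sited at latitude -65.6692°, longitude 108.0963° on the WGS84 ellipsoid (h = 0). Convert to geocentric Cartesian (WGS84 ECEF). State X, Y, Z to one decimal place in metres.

X -818518.1 m, Y 2504807.0 m, Z -5788847.5 m

WGS84: a = 6378137 m, e² = 0.006694380; N(φ) = a/√(1−e²sin²φ) = 6395936.156 m.
X = (N+h)·cosφ·cosλ = -818518.105 m; Y = (N+h)·cosφ·sinλ = 2504807.034 m; Z = (N(1−e²)+h)·sinφ = -5788847.536 m.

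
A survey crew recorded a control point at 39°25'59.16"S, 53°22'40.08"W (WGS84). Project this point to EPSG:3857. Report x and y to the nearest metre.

x -5941990 m, y -4783901 m

Web Mercator is spherical with R = a = 6378137 m.
x = R·λ = 6378137 × -0.931618357 = -5941989.516 m.
y = R·ln tan(π/4 + φ/2) = 6378137 × -0.750046711 = -4783900.677 m.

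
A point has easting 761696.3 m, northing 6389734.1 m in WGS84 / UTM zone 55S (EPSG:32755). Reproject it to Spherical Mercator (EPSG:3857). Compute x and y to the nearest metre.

Unproject from UTM 55S (λ₀ = 147°) → φ = -32.59899997°, λ = 149.78840010°.
Web Mercator (R = 6378137 m): x = 16674368.426 m, y = -3842198.077 m.

x 16674368 m, y -3842198 m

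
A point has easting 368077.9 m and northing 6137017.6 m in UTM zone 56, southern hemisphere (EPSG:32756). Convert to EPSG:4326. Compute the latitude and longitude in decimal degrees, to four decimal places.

lat -34.9007°, lon 151.5561°

Zone 56S: λ₀ = 153°, k₀ = 0.9996, false easting 500000 m, false northing 10000000 m.
Meridian distance M = (N − FN)/k₀ = -3864528.2 m.
Inverse transverse Mercator on WGS84 gives φ = -34.90070036°, λ = 151.55610002°.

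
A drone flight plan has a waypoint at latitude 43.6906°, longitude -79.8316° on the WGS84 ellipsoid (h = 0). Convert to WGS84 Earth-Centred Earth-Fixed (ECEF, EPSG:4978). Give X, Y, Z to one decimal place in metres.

X 815498.2 m, Y -4546735.3 m, Z 4383298.4 m

WGS84: a = 6378137 m, e² = 0.006694380; N(φ) = a/√(1−e²sin²φ) = 6388348.165 m.
X = (N+h)·cosφ·cosλ = 815498.239 m; Y = (N+h)·cosφ·sinλ = -4546735.267 m; Z = (N(1−e²)+h)·sinφ = 4383298.372 m.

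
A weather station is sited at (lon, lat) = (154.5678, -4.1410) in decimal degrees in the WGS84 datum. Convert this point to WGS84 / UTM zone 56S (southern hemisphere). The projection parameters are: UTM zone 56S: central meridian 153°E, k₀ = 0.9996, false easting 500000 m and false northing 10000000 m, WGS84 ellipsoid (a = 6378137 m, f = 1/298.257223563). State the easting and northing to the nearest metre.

Zone 56 central meridian λ₀ = 6×56 − 183 = 153°; Δλ = +1.5678°.
Transverse Mercator on WGS84 with k₀ = 0.9996 gives E = 674026.117 m, N = 9542115.120 m.

E 674026 m, N 9542115 m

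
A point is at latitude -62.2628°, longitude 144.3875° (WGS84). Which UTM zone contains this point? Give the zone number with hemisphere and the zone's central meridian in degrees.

UTM zone = ⌊(λ + 180)/6⌋ + 1; 144.3875° ∈ [144°, 150°) → zone 55.
Hemisphere: S (φ < 0).
Central meridian λ₀ = 6×55 − 183 = 147°.

Zone 55S, central meridian 147°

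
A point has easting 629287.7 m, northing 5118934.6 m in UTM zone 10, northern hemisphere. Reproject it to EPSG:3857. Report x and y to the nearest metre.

Unproject from UTM 10N (λ₀ = -123°) → φ = 46.21170000°, λ = -121.32389991°.
Web Mercator (R = 6378137 m): x = -13505714.759 m, y = 5814339.439 m.

x -13505715 m, y 5814339 m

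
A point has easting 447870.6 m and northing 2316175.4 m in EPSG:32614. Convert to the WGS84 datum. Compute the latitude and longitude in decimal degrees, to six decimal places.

lat 20.945300°, lon -99.501400°

Zone 14N: λ₀ = -99°, k₀ = 0.9996, false easting 500000 m.
Meridian distance M = (N − FN)/k₀ = 2317102.2 m.
Inverse transverse Mercator on WGS84 gives φ = 20.94530001°, λ = -99.50140031°.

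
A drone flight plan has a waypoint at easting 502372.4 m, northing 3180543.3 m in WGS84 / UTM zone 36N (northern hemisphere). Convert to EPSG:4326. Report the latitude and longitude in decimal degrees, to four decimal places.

Zone 36N: λ₀ = 33°, k₀ = 0.9996, false easting 500000 m.
Meridian distance M = (N − FN)/k₀ = 3181816.0 m.
Inverse transverse Mercator on WGS84 gives φ = 28.75229977°, λ = 33.02429960°.

lat 28.7523°, lon 33.0243°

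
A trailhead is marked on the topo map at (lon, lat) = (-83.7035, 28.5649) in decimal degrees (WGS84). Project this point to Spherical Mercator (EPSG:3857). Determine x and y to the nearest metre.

x -9317831 m, y 3320383 m

Web Mercator is spherical with R = a = 6378137 m.
x = R·λ = 6378137 × -1.460901670 = -9317830.998 m.
y = R·ln tan(π/4 + φ/2) = 6378137 × 0.520588262 = 3320383.253 m.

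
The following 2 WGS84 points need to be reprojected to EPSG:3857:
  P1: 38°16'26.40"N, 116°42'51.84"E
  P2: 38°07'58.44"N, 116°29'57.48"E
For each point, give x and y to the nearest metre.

P1: x 12992588 m, y 4618205 m; P2: x 12968643 m, y 4598217 m

Web Mercator: x = R·λ, y = R·ln tan(π/4+φ/2), R = 6378137 m.
P1 (38.2740°, 116.7144°) → (12992587.576, 4618205.462) m.
P2 (38.1329°, 116.4993°) → (12968642.754, 4598217.175) m.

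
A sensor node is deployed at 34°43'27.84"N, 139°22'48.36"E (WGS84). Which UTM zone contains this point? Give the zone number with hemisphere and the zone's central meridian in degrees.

Zone 54N, central meridian 141°

UTM zone = ⌊(λ + 180)/6⌋ + 1; 139.3801° ∈ [138°, 144°) → zone 54.
Hemisphere: N (φ ≥ 0).
Central meridian λ₀ = 6×54 − 183 = 141°.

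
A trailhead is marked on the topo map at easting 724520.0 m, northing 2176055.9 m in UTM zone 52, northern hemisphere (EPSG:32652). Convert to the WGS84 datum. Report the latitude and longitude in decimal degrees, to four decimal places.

lat 19.6671°, lon 131.1415°

Zone 52N: λ₀ = 129°, k₀ = 0.9996, false easting 500000 m.
Meridian distance M = (N − FN)/k₀ = 2176926.7 m.
Inverse transverse Mercator on WGS84 gives φ = 19.66710021°, λ = 131.14150039°.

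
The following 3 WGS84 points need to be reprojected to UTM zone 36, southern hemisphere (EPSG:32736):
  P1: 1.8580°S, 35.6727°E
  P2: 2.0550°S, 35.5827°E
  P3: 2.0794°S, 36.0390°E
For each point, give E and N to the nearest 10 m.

P1: E 797360 m, N 9794410 m; P2: E 787300 m, N 9772630 m; P3: E 838100 m, N 9769840 m

UTM zone 36S: λ₀ = 33°, k₀ = 0.9996.
P1 (-1.8580°, 35.6727°) → (797357.639, 9794409.461) m.
P2 (-2.0550°, 35.5827°) → (787303.969, 9772627.459) m.
P3 (-2.0794°, 36.0390°) → (838102.638, 9769837.230) m.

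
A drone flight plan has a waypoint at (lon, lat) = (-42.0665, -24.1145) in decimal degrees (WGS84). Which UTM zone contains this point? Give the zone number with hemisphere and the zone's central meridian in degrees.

Zone 23S, central meridian -45°

UTM zone = ⌊(λ + 180)/6⌋ + 1; -42.0665° ∈ [-48°, -42°) → zone 23.
Hemisphere: S (φ < 0).
Central meridian λ₀ = 6×23 − 183 = -45°.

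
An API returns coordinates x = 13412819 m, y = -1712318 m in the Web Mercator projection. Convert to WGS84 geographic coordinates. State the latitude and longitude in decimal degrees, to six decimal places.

lat -15.200501°, lon 120.489403°

R = 6378137 m. λ = x/R = 120.48940311°.
φ = 2·arctan(exp(y/R)) − 90° = 2·arctan(0.76455) − 90° = -15.20050058°.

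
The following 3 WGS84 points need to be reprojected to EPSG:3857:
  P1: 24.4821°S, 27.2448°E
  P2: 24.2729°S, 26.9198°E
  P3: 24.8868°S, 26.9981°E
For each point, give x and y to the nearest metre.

P1: x 3032877 m, y -2812265 m; P2: x 2996698 m, y -2786698 m; P3: x 3005415 m, y -2861847 m

Web Mercator: x = R·λ, y = R·ln tan(π/4+φ/2), R = 6378137 m.
P1 (-24.4821°, 27.2448°) → (3032877.263, -2812265.104) m.
P2 (-24.2729°, 26.9198°) → (2996698.428, -2786697.598) m.
P3 (-24.8868°, 26.9981°) → (3005414.744, -2861846.947) m.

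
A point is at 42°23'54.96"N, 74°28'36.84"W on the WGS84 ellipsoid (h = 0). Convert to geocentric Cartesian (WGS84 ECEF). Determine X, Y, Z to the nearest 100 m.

WGS84: a = 6378137 m, e² = 0.006694380; N(φ) = a/√(1−e²sin²φ) = 6387865.662 m.
X = (N+h)·cosφ·cosλ = 1262465.161 m; Y = (N+h)·cosφ·sinλ = -4545185.577 m; Z = (N(1−e²)+h)·sinφ = 4278403.518 m.

X 1262500 m, Y -4545200 m, Z 4278400 m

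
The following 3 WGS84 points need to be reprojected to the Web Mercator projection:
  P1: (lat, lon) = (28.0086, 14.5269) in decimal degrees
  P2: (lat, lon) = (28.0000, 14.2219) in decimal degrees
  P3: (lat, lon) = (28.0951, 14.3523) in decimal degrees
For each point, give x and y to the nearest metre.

P1: x 1617127 m, y 3250058 m; P2: x 1583175 m, y 3248974 m; P3: x 1597691 m, y 3260969 m

Web Mercator: x = R·λ, y = R·ln tan(π/4+φ/2), R = 6378137 m.
P1 (28.0086°, 14.5269°) → (1617127.111, 3250058.096) m.
P2 (28.0000°, 14.2219°) → (1583174.666, 3248973.790) m.
P3 (28.0951°, 14.3523°) → (1597690.728, 3260969.023) m.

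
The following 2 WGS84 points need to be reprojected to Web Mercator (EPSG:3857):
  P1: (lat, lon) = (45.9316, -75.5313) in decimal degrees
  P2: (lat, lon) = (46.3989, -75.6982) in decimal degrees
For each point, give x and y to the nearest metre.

Web Mercator: x = R·λ, y = R·ln tan(π/4+φ/2), R = 6378137 m.
P1 (45.9316°, -75.5313°) → (-8408105.855, 5769394.839) m.
P2 (46.3989°, -75.6982°) → (-8426685.078, 5844505.289) m.

P1: x -8408106 m, y 5769395 m; P2: x -8426685 m, y 5844505 m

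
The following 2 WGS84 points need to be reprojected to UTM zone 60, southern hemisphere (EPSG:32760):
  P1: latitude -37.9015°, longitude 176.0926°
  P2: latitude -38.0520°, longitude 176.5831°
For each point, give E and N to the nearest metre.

P1: E 420225 m, N 5804726 m; P2: E 463423 m, N 5788333 m

UTM zone 60S: λ₀ = 177°, k₀ = 0.9996.
P1 (-37.9015°, 176.0926°) → (420225.437, 5804725.593) m.
P2 (-38.0520°, 176.5831°) → (463423.077, 5788333.423) m.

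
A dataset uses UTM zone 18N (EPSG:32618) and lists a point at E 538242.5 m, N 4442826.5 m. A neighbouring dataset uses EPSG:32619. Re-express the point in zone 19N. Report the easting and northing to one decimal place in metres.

UTM 18N → geographic: φ = 40.13489963°, λ = -74.55110031°.
UTM 19N (λ₀ = -69°) forward: E = 26967.639 m, N = 4457525.906 m.

E 26967.6 m, N 4457525.9 m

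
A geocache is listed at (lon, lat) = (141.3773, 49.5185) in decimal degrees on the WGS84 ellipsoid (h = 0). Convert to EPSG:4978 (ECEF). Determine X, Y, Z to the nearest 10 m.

X -3241300 m, Y 2589600 m, Z 4828190 m

WGS84: a = 6378137 m, e² = 0.006694380; N(φ) = a/√(1−e²sin²φ) = 6390524.066 m.
X = (N+h)·cosφ·cosλ = -3241302.758 m; Y = (N+h)·cosφ·sinλ = 2589601.193 m; Z = (N(1−e²)+h)·sinφ = 4828192.857 m.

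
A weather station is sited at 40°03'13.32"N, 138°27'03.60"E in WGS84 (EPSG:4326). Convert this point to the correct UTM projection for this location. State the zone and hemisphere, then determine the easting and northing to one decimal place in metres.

Longitude 138.4510° lies in the 6° band [138°, 144°), giving zone 54; latitude is north of the equator, so 54N.
Zone 54 central meridian λ₀ = 6×54 − 183 = 141°; Δλ = -2.5490°.
Transverse Mercator on WGS84 with k₀ = 0.9996 gives E = 282576.194 m, N = 4436830.809 m.

Zone 54N: E 282576.2 m, N 4436830.8 m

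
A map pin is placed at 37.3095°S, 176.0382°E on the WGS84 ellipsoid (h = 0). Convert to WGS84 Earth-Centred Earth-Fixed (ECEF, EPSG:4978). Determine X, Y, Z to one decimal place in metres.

X -5067110.0 m, Y 350932.2 m, Z -3844769.1 m

WGS84: a = 6378137 m, e² = 0.006694380; N(φ) = a/√(1−e²sin²φ) = 6385994.671 m.
X = (N+h)·cosφ·cosλ = -5067110.002 m; Y = (N+h)·cosφ·sinλ = 350932.165 m; Z = (N(1−e²)+h)·sinφ = -3844769.110 m.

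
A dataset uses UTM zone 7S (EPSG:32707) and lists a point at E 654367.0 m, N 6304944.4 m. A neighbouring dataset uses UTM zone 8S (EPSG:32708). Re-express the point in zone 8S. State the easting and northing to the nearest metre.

UTM 7S → geographic: φ = -33.38369966°, λ = -139.34039971°.
UTM 8S (λ₀ = -135°) forward: E = 96148.626 m, N = 6297748.097 m.

E 96149 m, N 6297748 m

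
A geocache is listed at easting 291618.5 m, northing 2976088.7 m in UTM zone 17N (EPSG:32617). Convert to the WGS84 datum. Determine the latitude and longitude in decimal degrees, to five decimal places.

lat 26.89100°, lon -83.09800°

Zone 17N: λ₀ = -81°, k₀ = 0.9996, false easting 500000 m.
Meridian distance M = (N − FN)/k₀ = 2977279.6 m.
Inverse transverse Mercator on WGS84 gives φ = 26.89100034°, λ = -83.09800007°.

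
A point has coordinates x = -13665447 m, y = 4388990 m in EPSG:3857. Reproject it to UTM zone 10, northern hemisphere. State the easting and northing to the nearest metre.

E 521562 m, N 4054920 m

Web Mercator inverse (R = 6378137 m) → φ = 36.63959980°, λ = -122.75879904°.
UTM 10N forward: E = 521561.994 m, N = 4054920.305 m.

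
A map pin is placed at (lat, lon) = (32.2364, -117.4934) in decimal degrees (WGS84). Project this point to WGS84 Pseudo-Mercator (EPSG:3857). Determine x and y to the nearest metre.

x -13079305 m, y 3794382 m

Web Mercator is spherical with R = a = 6378137 m.
x = R·λ = 6378137 × -2.050646679 = -13079305.460 m.
y = R·ln tan(π/4 + φ/2) = 6378137 × 0.594904431 = 3794381.960 m.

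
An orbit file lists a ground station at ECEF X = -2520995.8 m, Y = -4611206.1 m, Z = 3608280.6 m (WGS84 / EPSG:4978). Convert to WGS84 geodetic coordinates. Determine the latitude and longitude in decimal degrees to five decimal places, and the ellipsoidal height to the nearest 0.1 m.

λ = atan2(Y, X) = -118.66590033°; p = √(X²+Y²) = 5255344.1 m.
Bowring's method on WGS84 (a = 6378137 m, b = 6356752.314 m) gives φ = 34.65290050°, h = 3557.707 m.

lat 34.65290°, lon -118.66590°, h 3557.7 m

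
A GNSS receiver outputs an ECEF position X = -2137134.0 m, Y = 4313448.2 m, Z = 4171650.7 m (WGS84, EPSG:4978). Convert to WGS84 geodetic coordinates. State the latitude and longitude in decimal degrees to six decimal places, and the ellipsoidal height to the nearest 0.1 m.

lat 41.102500°, lon 116.356500°, h 978.4 m

λ = atan2(Y, X) = 116.35650010°; p = √(X²+Y²) = 4813852.6 m.
Bowring's method on WGS84 (a = 6378137 m, b = 6356752.314 m) gives φ = 41.10249993°, h = 978.441 m.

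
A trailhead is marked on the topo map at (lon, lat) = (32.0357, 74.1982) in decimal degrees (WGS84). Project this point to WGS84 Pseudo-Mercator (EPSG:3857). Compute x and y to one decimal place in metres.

Web Mercator is spherical with R = a = 6378137 m.
x = R·λ = 6378137 × 0.559128443 = 3566197.811 m.
y = R·ln tan(π/4 + φ/2) = 6378137 × 1.974883511 = 12596077.595 m.

x 3566197.8 m, y 12596077.6 m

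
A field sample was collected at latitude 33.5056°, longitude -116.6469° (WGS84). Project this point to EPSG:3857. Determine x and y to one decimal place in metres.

Web Mercator is spherical with R = a = 6378137 m.
x = R·λ = 6378137 × -2.035872467 = -12985073.511 m.
y = R·ln tan(π/4 + φ/2) = 6378137 × 0.621279821 = 3962607.813 m.

x -12985073.5 m, y 3962607.8 m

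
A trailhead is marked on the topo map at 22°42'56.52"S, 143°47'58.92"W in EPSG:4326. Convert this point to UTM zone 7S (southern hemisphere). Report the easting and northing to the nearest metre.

Zone 7 central meridian λ₀ = 6×7 − 183 = -141°; Δλ = -2.7997°.
Transverse Mercator on WGS84 with k₀ = 0.9996 gives E = 212404.241 m, N = 7485236.764 m.

E 212404 m, N 7485237 m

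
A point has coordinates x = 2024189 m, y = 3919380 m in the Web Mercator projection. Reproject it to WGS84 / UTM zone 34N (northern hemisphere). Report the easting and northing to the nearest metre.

E 237400 m, N 3674909 m

Web Mercator inverse (R = 6378137 m) → φ = 33.18119996°, λ = 18.18359917°.
UTM 34N forward: E = 237399.949 m, N = 3674909.070 m.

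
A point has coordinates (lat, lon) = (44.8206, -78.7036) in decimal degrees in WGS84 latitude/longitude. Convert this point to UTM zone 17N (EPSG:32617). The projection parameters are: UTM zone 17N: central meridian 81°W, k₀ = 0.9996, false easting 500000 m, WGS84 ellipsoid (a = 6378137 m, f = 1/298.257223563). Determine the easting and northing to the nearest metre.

Zone 17 central meridian λ₀ = 6×17 − 183 = -81°; Δλ = +2.2964°.
Transverse Mercator on WGS84 with k₀ = 0.9996 gives E = 681555.731 m, N = 4965586.978 m.

E 681556 m, N 4965587 m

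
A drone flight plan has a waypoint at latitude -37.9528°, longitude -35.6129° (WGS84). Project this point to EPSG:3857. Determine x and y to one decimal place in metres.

Web Mercator is spherical with R = a = 6378137 m.
x = R·λ = 6378137 × -0.621562361 = -3964409.894 m.
y = R·ln tan(π/4 + φ/2) = 6378137 × -0.716942922 = -4572760.180 m.

x -3964409.9 m, y -4572760.2 m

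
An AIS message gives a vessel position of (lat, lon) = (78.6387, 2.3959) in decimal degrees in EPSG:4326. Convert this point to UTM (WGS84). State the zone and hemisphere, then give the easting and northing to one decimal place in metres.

Longitude 2.3959° lies in the 6° band [0°, 6°), giving zone 31; latitude is north of the equator, so 31N.
Zone 31 central meridian λ₀ = 6×31 − 183 = 3°; Δλ = -0.6041°.
Transverse Mercator on WGS84 with k₀ = 0.9996 gives E = 486715.163 m, N = 8729719.113 m.

Zone 31N: E 486715.2 m, N 8729719.1 m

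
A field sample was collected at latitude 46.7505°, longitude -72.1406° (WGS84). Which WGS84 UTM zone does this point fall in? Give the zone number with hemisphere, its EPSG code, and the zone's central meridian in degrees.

Zone 18N (EPSG:32618), central meridian -75°

UTM zone = ⌊(λ + 180)/6⌋ + 1; -72.1406° ∈ [-78°, -72°) → zone 18.
Hemisphere: N (φ ≥ 0).
Central meridian λ₀ = 6×18 − 183 = -75°.
EPSG code: 32618.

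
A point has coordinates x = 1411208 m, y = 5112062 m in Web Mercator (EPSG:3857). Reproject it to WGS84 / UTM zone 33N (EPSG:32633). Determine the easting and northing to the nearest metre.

E 306634 m, N 4616033 m

Web Mercator inverse (R = 6378137 m) → φ = 41.67260013°, λ = 12.67709715°.
UTM 33N forward: E = 306633.508 m, N = 4616033.337 m.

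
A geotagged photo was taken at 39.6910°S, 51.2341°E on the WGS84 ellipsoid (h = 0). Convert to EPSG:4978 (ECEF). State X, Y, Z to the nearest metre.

X 3077283 m, Y 3832037 m, Z -4051644 m

WGS84: a = 6378137 m, e² = 0.006694380; N(φ) = a/√(1−e²sin²φ) = 6386862.421 m.
X = (N+h)·cosφ·cosλ = 3077283.294 m; Y = (N+h)·cosφ·sinλ = 3832036.560 m; Z = (N(1−e²)+h)·sinφ = -4051644.179 m.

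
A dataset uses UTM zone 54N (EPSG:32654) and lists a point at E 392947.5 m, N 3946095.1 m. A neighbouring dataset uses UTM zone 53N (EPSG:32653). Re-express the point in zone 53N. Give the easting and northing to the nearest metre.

UTM 54N → geographic: φ = 35.65289987°, λ = 139.81739985°.
UTM 53N (λ₀ = 135°) forward: E = 936241.283 m, N = 3956155.447 m.

E 936241 m, N 3956155 m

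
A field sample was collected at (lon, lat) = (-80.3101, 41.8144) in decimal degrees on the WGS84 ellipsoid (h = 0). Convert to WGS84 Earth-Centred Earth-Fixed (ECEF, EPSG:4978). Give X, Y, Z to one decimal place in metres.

X 801311.6 m, Y -4692847.0 m, Z 4230261.7 m

WGS84: a = 6378137 m, e² = 0.006694380; N(φ) = a/√(1−e²sin²φ) = 6387648.117 m.
X = (N+h)·cosφ·cosλ = 801311.641 m; Y = (N+h)·cosφ·sinλ = -4692847.027 m; Z = (N(1−e²)+h)·sinφ = 4230261.690 m.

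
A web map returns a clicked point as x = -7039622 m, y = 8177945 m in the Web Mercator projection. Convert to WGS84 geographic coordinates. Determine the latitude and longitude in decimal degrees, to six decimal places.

lat 58.988700°, lon -63.238000°

R = 6378137 m. λ = x/R = -63.23800037°.
φ = 2·arctan(exp(y/R)) − 90° = 2·arctan(3.60450) − 90° = 58.98870036°.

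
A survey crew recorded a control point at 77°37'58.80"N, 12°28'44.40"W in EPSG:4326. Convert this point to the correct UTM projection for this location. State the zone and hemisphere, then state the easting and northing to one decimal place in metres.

Zone 28N: E 560255.8 m, N 8618707.8 m

Longitude -12.4790° lies in the 6° band [-18°, -12°), giving zone 28; latitude is north of the equator, so 28N.
Zone 28 central meridian λ₀ = 6×28 − 183 = -15°; Δλ = +2.5210°.
Transverse Mercator on WGS84 with k₀ = 0.9996 gives E = 560255.778 m, N = 8618707.824 m.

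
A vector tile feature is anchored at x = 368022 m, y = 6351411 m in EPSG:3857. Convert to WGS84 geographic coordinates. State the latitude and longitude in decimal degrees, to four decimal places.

lat 49.4491°, lon 3.3060°

R = 6378137 m. λ = x/R = 3.30599787°.
φ = 2·arctan(exp(y/R)) − 90° = 2·arctan(2.70692) − 90° = 49.44910179°.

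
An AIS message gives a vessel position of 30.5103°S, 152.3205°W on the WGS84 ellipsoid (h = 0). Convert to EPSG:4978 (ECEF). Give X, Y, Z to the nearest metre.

WGS84: a = 6378137 m, e² = 0.006694380; N(φ) = a/√(1−e²sin²φ) = 6383646.846 m.
X = (N+h)·cosφ·cosλ = -4870361.297 m; Y = (N+h)·cosφ·sinλ = -2554774.365 m; Z = (N(1−e²)+h)·sinφ = -3219238.361 m.

X -4870361 m, Y -2554774 m, Z -3219238 m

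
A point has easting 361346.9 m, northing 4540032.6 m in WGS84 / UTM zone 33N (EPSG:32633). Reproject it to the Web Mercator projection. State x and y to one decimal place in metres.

Unproject from UTM 33N (λ₀ = 15°) → φ = 40.99969972°, λ = 13.35140019°.
Web Mercator (R = 6378137 m): x = 1486271.070 m, y = 5012297.373 m.

x 1486271.1 m, y 5012297.4 m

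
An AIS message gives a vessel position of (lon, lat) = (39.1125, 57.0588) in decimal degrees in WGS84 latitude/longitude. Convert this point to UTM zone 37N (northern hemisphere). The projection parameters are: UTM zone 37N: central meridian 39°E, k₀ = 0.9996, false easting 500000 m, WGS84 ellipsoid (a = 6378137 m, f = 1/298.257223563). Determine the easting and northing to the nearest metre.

Zone 37 central meridian λ₀ = 6×37 − 183 = 39°; Δλ = +0.1125°.
Transverse Mercator on WGS84 with k₀ = 0.9996 gives E = 506823.352 m, N = 6323936.915 m.

E 506823 m, N 6323937 m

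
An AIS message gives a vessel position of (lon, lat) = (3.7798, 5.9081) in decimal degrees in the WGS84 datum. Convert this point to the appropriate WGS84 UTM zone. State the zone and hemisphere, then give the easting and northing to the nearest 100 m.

Longitude 3.7798° lies in the 6° band [0°, 6°), giving zone 31; latitude is north of the equator, so 31N.
Zone 31 central meridian λ₀ = 6×31 − 183 = 3°; Δλ = +0.7798°.
Transverse Mercator on WGS84 with k₀ = 0.9996 gives E = 586316.993 m, N = 653106.223 m.

Zone 31N: E 586300 m, N 653100 m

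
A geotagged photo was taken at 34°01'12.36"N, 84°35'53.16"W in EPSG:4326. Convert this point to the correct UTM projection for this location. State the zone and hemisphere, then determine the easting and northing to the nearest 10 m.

Longitude -84.5981° lies in the 6° band [-90°, -84°), giving zone 16; latitude is north of the equator, so 16N.
Zone 16 central meridian λ₀ = 6×16 − 183 = -87°; Δλ = +2.4019°.
Transverse Mercator on WGS84 with k₀ = 0.9996 gives E = 721782.488 m, N = 3766986.403 m.

Zone 16N: E 721780 m, N 3766990 m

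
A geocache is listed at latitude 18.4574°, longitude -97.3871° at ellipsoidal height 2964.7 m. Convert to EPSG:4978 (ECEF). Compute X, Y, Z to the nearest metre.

X -778491 m, Y -6004630 m, Z 2007409 m

WGS84: a = 6378137 m, e² = 0.006694380; N(φ) = a/√(1−e²sin²φ) = 6380277.983 m.
X = (N+h)·cosφ·cosλ = -778490.527 m; Y = (N+h)·cosφ·sinλ = -6004629.569 m; Z = (N(1−e²)+h)·sinφ = 2007408.718 m.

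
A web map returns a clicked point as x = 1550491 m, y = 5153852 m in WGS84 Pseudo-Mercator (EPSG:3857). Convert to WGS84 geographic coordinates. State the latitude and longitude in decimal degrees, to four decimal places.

R = 6378137 m. λ = x/R = 13.92829763°.
φ = 2·arctan(exp(y/R)) − 90° = 2·arctan(2.24353) − 90° = 41.95240094°.

lat 41.9524°, lon 13.9283°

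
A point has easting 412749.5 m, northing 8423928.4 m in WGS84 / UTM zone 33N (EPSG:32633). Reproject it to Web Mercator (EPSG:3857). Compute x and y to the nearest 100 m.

x 1313000 m, y 13321100 m

Unproject from UTM 33N (λ₀ = 15°) → φ = 75.87790035°, λ = 11.79499889°.
Web Mercator (R = 6378137 m): x = 1313013.271 m, y = 13321074.771 m.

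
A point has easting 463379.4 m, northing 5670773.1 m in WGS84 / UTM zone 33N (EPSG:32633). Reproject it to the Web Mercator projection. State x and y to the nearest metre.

x 1611461 m, y 6654474 m

Unproject from UTM 33N (λ₀ = 15°) → φ = 51.18720041°, λ = 14.47600007°.
Web Mercator (R = 6378137 m): x = 1611460.957 m, y = 6654474.349 m.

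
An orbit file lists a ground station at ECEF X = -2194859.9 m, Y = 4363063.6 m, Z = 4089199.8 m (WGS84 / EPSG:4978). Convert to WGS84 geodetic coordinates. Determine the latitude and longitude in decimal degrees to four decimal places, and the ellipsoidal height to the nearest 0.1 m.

λ = atan2(Y, X) = 116.70489977°; p = √(X²+Y²) = 4884028.5 m.
Bowring's method on WGS84 (a = 6378137 m, b = 6356752.314 m) gives φ = 40.12759998°, h = 575.535 m.

lat 40.1276°, lon 116.7049°, h 575.5 m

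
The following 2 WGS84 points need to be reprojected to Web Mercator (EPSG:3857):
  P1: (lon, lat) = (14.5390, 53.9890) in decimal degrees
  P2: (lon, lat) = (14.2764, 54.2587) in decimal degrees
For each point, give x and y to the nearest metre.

Web Mercator: x = R·λ, y = R·ln tan(π/4+φ/2), R = 6378137 m.
P1 (53.9890°, 14.5390°) → (1618474.077, 7168073.301) m.
P2 (54.2587°, 14.2764°) → (1589241.578, 7219304.020) m.

P1: x 1618474 m, y 7168073 m; P2: x 1589242 m, y 7219304 m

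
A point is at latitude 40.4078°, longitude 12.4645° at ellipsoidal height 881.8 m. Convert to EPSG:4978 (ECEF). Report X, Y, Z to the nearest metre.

X 4749501 m, Y 1049852 m, Z 4113141 m

WGS84: a = 6378137 m, e² = 0.006694380; N(φ) = a/√(1−e²sin²φ) = 6387126.618 m.
X = (N+h)·cosφ·cosλ = 4749501.074 m; Y = (N+h)·cosφ·sinλ = 1049852.078 m; Z = (N(1−e²)+h)·sinφ = 4113140.959 m.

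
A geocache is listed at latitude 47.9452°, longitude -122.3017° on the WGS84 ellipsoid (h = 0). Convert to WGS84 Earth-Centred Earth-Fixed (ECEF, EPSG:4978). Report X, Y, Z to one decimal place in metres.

WGS84: a = 6378137 m, e² = 0.006694380; N(φ) = a/√(1−e²sin²φ) = 6389939.570 m.
X = (N+h)·cosφ·cosλ = -2287265.774 m; Y = (N+h)·cosφ·sinλ = -3617859.013 m; Z = (N(1−e²)+h)·sinφ = 4712797.018 m.

X -2287265.8 m, Y -3617859.0 m, Z 4712797.0 m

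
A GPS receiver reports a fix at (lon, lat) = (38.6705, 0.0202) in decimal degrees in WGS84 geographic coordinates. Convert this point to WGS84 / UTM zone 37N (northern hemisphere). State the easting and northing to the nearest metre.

E 463335 m, N 2233 m

Zone 37 central meridian λ₀ = 6×37 − 183 = 39°; Δλ = -0.3295°.
Transverse Mercator on WGS84 with k₀ = 0.9996 gives E = 463334.698 m, N = 2232.744 m.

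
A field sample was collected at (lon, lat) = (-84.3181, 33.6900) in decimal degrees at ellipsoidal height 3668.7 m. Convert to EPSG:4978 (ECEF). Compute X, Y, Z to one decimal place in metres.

X 526259.4 m, Y -5289346.1 m, Z 3519923.2 m

WGS84: a = 6378137 m, e² = 0.006694380; N(φ) = a/√(1−e²sin²φ) = 6384716.015 m.
X = (N+h)·cosφ·cosλ = 526259.409 m; Y = (N+h)·cosφ·sinλ = -5289346.143 m; Z = (N(1−e²)+h)·sinφ = 3519923.194 m.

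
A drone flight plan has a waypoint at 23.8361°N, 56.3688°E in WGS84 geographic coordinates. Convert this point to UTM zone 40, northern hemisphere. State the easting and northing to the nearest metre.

E 435718 m, N 2636224 m

Zone 40 central meridian λ₀ = 6×40 − 183 = 57°; Δλ = -0.6312°.
Transverse Mercator on WGS84 with k₀ = 0.9996 gives E = 435718.041 m, N = 2636223.817 m.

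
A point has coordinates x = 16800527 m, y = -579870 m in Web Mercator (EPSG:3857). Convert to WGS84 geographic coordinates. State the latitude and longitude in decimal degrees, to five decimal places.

lat -5.20190°, lon 150.92170°

R = 6378137 m. λ = x/R = 150.92170185°.
φ = 2·arctan(exp(y/R)) − 90° = 2·arctan(0.91310) − 90° = -5.20189964°.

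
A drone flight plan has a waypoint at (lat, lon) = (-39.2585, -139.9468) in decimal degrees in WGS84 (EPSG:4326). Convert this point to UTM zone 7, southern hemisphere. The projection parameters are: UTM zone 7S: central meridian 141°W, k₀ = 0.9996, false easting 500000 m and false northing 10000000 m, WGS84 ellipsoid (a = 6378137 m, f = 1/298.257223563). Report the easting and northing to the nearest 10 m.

Zone 7 central meridian λ₀ = 6×7 − 183 = -141°; Δλ = +1.0532°.
Transverse Mercator on WGS84 with k₀ = 0.9996 gives E = 590866.694 m, N = 5654008.225 m.

E 590870 m, N 5654010 m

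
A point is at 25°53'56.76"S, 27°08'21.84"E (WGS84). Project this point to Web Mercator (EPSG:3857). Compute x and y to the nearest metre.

x 3021144 m, y -2986589 m

Web Mercator is spherical with R = a = 6378137 m.
x = R·λ = 6378137 × 0.473671887 = 3021144.188 m.
y = R·ln tan(π/4 + φ/2) = 6378137 × -0.468254195 = -2986589.404 m.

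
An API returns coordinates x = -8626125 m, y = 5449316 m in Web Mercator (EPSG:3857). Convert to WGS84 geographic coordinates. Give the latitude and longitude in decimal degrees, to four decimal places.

R = 6378137 m. λ = x/R = -77.48979930°.
φ = 2·arctan(exp(y/R)) − 90° = 2·arctan(2.34990) − 90° = 43.89570207°.

lat 43.8957°, lon -77.4898°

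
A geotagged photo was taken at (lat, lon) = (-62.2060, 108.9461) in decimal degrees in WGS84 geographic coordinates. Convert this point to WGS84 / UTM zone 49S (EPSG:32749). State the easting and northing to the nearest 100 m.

Zone 49 central meridian λ₀ = 6×49 − 183 = 111°; Δλ = -2.0539°.
Transverse Mercator on WGS84 with k₀ = 0.9996 gives E = 393162.278 m, N = 3101176.644 m.

E 393200 m, N 3101200 m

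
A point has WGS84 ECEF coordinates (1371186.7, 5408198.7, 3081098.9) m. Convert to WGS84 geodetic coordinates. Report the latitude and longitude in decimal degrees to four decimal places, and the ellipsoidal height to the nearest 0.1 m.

λ = atan2(Y, X) = 75.77309967°; p = √(X²+Y²) = 5579315.9 m.
Bowring's method on WGS84 (a = 6378137 m, b = 6356752.314 m) gives φ = 29.07219982°, h = 413.900 m.

lat 29.0722°, lon 75.7731°, h 413.9 m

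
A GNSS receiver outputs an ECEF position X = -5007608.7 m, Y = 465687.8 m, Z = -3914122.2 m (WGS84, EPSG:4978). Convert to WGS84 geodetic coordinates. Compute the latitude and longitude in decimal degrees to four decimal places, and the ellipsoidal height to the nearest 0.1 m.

λ = atan2(Y, X) = 174.68700007°; p = √(X²+Y²) = 5029215.6 m.
Bowring's method on WGS84 (a = 6378137 m, b = 6356752.314 m) gives φ = -38.07939996°, h = 2816.552 m.

lat -38.0794°, lon 174.6870°, h 2816.6 m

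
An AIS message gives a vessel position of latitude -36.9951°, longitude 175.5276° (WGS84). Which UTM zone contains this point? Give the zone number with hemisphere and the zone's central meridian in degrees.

UTM zone = ⌊(λ + 180)/6⌋ + 1; 175.5276° ∈ [174°, 180°) → zone 60.
Hemisphere: S (φ < 0).
Central meridian λ₀ = 6×60 − 183 = 177°.

Zone 60S, central meridian 177°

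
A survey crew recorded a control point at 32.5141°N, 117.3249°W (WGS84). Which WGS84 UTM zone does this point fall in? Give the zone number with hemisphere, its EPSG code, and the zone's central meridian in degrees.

Zone 11N (EPSG:32611), central meridian -117°

UTM zone = ⌊(λ + 180)/6⌋ + 1; -117.3249° ∈ [-120°, -114°) → zone 11.
Hemisphere: N (φ ≥ 0).
Central meridian λ₀ = 6×11 − 183 = -117°.
EPSG code: 32611.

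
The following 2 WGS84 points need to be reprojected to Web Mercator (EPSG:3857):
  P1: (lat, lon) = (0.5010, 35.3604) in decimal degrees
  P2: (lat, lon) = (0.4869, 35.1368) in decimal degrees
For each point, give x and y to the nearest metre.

Web Mercator: x = R·λ, y = R·ln tan(π/4+φ/2), R = 6378137 m.
P1 (0.5010°, 35.3604°) → (3936301.722, 55771.776) m.
P2 (0.4869°, 35.1368°) → (3911410.684, 54202.112) m.

P1: x 3936302 m, y 55772 m; P2: x 3911411 m, y 54202 m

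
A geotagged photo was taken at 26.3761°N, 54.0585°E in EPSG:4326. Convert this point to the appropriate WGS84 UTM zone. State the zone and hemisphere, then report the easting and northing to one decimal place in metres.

Longitude 54.0585° lies in the 6° band [54°, 60°), giving zone 40; latitude is north of the equator, so 40N.
Zone 40 central meridian λ₀ = 6×40 − 183 = 57°; Δλ = -2.9415°.
Transverse Mercator on WGS84 with k₀ = 0.9996 gives E = 206486.6502 m, N = 2920684.770 m.

Zone 40N: E 206486.7 m, N 2920684.8 m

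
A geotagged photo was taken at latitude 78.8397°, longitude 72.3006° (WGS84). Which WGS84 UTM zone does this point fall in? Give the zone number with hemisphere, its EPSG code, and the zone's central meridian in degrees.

Zone 43N (EPSG:32643), central meridian 75°

UTM zone = ⌊(λ + 180)/6⌋ + 1; 72.3006° ∈ [72°, 78°) → zone 43.
Hemisphere: N (φ ≥ 0).
Central meridian λ₀ = 6×43 − 183 = 75°.
EPSG code: 32643.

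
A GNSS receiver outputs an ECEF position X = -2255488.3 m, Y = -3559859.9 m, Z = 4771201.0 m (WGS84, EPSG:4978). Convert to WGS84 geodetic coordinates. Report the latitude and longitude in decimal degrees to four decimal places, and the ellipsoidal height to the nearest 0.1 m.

lat 48.7378°, lon -122.3579°, h -236.5 m

λ = atan2(Y, X) = -122.35789989°; p = √(X²+Y²) = 4214241.3 m.
Bowring's method on WGS84 (a = 6378137 m, b = 6356752.314 m) gives φ = 48.73780024°, h = -236.483 m.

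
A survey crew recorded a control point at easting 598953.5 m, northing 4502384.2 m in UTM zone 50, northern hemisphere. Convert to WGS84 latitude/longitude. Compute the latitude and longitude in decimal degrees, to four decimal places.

lat 40.6664°, lon 118.1707°

Zone 50N: λ₀ = 117°, k₀ = 0.9996, false easting 500000 m.
Meridian distance M = (N − FN)/k₀ = 4504185.9 m.
Inverse transverse Mercator on WGS84 gives φ = 40.66639998°, λ = 118.17070049°.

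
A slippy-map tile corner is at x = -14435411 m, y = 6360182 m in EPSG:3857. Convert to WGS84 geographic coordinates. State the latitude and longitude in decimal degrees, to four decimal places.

R = 6378137 m. λ = x/R = -129.67550334°.
φ = 2·arctan(exp(y/R)) − 90° = 2·arctan(2.71064) − 90° = 49.50029905°.

lat 49.5003°, lon -129.6755°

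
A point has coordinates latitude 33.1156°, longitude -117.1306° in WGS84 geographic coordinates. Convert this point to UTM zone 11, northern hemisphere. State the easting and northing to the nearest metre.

E 487816 m, N 3664110 m

Zone 11 central meridian λ₀ = 6×11 − 183 = -117°; Δλ = -0.1306°.
Transverse Mercator on WGS84 with k₀ = 0.9996 gives E = 487815.822 m, N = 3664110.076 m.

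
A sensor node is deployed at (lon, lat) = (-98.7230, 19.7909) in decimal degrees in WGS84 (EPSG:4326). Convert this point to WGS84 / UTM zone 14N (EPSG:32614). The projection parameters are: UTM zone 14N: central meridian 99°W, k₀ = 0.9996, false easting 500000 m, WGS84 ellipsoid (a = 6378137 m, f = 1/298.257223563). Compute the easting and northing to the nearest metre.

Zone 14 central meridian λ₀ = 6×14 − 183 = -99°; Δλ = +0.2770°.
Transverse Mercator on WGS84 with k₀ = 0.9996 gives E = 529013.804 m, N = 2188366.319 m.

E 529014 m, N 2188366 m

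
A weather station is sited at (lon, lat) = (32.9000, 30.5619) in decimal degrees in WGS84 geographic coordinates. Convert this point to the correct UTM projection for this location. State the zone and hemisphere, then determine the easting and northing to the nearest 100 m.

Zone 36N: E 490400 m, N 3381100 m

Longitude 32.9000° lies in the 6° band [30°, 36°), giving zone 36; latitude is north of the equator, so 36N.
Zone 36 central meridian λ₀ = 6×36 − 183 = 33°; Δλ = -0.1000°.
Transverse Mercator on WGS84 with k₀ = 0.9996 gives E = 490410.027 m, N = 3381055.350 m.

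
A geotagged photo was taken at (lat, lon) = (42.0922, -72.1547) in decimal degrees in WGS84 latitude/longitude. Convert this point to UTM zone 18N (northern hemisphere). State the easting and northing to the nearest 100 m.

Zone 18 central meridian λ₀ = 6×18 − 183 = -75°; Δλ = +2.8453°.
Transverse Mercator on WGS84 with k₀ = 0.9996 gives E = 735310.476 m, N = 4663931.411 m.

E 735300 m, N 4663900 m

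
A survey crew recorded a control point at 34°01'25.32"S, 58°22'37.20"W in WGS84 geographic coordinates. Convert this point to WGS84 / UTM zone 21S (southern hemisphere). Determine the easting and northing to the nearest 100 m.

E 372900 m, N 6234400 m

Zone 21 central meridian λ₀ = 6×21 − 183 = -57°; Δλ = -1.3770°.
Transverse Mercator on WGS84 with k₀ = 0.9996 gives E = 372867.748 m, N = 6234361.309 m.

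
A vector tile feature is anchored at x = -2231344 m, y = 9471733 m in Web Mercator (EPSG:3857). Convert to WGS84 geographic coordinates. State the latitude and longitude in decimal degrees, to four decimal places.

lat 64.4762°, lon -20.0445°

R = 6378137 m. λ = x/R = -20.04450419°.
φ = 2·arctan(exp(y/R)) − 90° = 2·arctan(4.41510) − 90° = 64.47619812°.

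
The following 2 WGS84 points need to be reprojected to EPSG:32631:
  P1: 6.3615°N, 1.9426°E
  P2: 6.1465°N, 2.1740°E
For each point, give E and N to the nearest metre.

P1: E 383051 m, N 703285 m; P2: E 408609 m, N 679470 m

UTM zone 31N: λ₀ = 3°, k₀ = 0.9996.
P1 (6.3615°, 1.9426°) → (383051.022, 703285.413) m.
P2 (6.1465°, 2.1740°) → (408608.634, 679469.578) m.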